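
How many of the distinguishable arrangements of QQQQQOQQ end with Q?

7

Fix Q in the last position and arrange the remaining 7 letters.
Those 7 letters have Q appearing 6 times, giving (7)!/(6!) = 7.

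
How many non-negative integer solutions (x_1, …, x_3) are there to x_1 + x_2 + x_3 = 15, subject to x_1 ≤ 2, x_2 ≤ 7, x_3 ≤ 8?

6

Without the upper bounds there are C(17,2) = 136 ways to split 15 among 3 variables.
Subtract solutions that violate a single cap (substitute x_i' = x_i − (cap_i+1)): x_1 ≥ 3 gives C(14,2) = 91; x_2 ≥ 8 gives C(9,2) = 36; x_3 ≥ 9 gives C(8,2) = 28. Together 155.
Add back pairs where two caps are both exceeded: 15 + 10 + 0 = 25.
By inclusion–exclusion the count is 136 − 155 + 25 = 6.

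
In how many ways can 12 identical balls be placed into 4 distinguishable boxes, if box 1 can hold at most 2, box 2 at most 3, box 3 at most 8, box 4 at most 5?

53

Ignoring the caps, the number of non-negative solutions to x_1+…+x_4 = 12 is C(15,3) = 455.
Subtract solutions that violate a single cap (substitute x_i' = x_i − (cap_i+1)): x_1 ≥ 3 gives C(12,3) = 220; x_2 ≥ 4 gives C(11,3) = 165; x_3 ≥ 9 gives C(6,3) = 20; x_4 ≥ 6 gives C(9,3) = 84. Together 489.
Add back pairs where two caps are both exceeded: 56 + 1 + 20 + 0 + 10 + 0 = 87.
By inclusion–exclusion the count is 455 − 489 + 87 = 53.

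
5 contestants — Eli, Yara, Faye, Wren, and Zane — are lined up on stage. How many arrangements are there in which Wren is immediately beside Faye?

Treat {Wren, Faye} as a single unit. There are 4 units to order, and the pair itself can be ordered 2 ways.
So the count is 2·(4)! = 48.

48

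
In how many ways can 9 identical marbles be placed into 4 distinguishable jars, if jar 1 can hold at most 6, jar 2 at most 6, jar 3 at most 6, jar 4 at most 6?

Without the upper bounds there are C(12,3) = 220 ways to split 9 among 4 jars.
Subtract solutions that violate a single cap (substitute x_i' = x_i − (cap_i+1)): x_1 ≥ 7 gives C(5,3) = 10; x_2 ≥ 7 gives C(5,3) = 10; x_3 ≥ 7 gives C(5,3) = 10; x_4 ≥ 7 gives C(5,3) = 10. Together 40.
No two caps can be exceeded simultaneously, so the pair terms are all 0.
By inclusion–exclusion the count is 220 − 40 + 0 = 180.

180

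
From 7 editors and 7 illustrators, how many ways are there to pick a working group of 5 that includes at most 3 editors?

1736

Split by how many editors are chosen (0 through 3).
Sum: C(7,0)·C(7,5) + C(7,1)·C(7,4) + C(7,2)·C(7,3) + C(7,3)·C(7,2) = 21 + 245 + 735 + 735 = 1736.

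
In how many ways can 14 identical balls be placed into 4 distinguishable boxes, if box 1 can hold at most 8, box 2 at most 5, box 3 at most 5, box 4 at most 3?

92

By stars and bars, unrestricted non-negative solutions to x_1+…+x_4 = 14 number C(14+3,3) = 680.
Subtract solutions that violate a single cap (substitute x_i' = x_i − (cap_i+1)): x_1 ≥ 9 gives C(8,3) = 56; x_2 ≥ 6 gives C(11,3) = 165; x_3 ≥ 6 gives C(11,3) = 165; x_4 ≥ 4 gives C(13,3) = 286. Together 672.
Add back pairs where two caps are both exceeded: 0 + 0 + 4 + 10 + 35 + 35 = 84.
By inclusion–exclusion the count is 680 − 672 + 84 = 92.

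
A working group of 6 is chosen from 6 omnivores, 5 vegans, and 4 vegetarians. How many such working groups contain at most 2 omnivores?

2730

Split by how many omnivores are chosen (0 through 2).
Sum: C(6,0)·C(9,6) + C(6,1)·C(9,5) + C(6,2)·C(9,4) = 84 + 756 + 1890 = 2730.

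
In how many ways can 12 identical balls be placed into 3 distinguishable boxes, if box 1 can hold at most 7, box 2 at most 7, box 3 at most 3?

18

By stars and bars, unrestricted non-negative solutions to x_1+…+x_3 = 12 number C(12+2,2) = 91.
Subtract solutions that violate a single cap (substitute x_i' = x_i − (cap_i+1)): x_1 ≥ 8 gives C(6,2) = 15; x_2 ≥ 8 gives C(6,2) = 15; x_3 ≥ 4 gives C(10,2) = 45. Together 75.
Add back pairs where two caps are both exceeded: 0 + 1 + 1 = 2.
By inclusion–exclusion the count is 91 − 75 + 2 = 18.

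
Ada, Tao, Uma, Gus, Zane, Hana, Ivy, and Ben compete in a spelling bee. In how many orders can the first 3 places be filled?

336

This is an ordered selection of 3 from 8: P(8,3).
That gives 8 × 7 × 6 = 336.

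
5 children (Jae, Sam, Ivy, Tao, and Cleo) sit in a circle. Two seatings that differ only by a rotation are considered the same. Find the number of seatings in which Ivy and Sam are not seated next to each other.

12

Without the restriction there are (4)! = 24 seatings.
Seatings with Ivy beside Sam: treat them as a block with 2 internal orders, giving 2 × (3)! = 12.
Subtracting, 24 − 12 = 12.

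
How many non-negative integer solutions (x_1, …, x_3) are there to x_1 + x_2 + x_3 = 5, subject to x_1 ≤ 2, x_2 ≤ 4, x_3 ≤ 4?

13

Ignoring the caps, the number of non-negative solutions to x_1+…+x_3 = 5 is C(7,2) = 21.
Subtract solutions that violate a single cap (substitute x_i' = x_i − (cap_i+1)): x_1 ≥ 3 gives C(4,2) = 6; x_2 ≥ 5 gives C(2,2) = 1; x_3 ≥ 5 gives C(2,2) = 1. Together 8.
No two caps can be exceeded simultaneously, so the pair terms are all 0.
By inclusion–exclusion the count is 21 − 8 + 0 = 13.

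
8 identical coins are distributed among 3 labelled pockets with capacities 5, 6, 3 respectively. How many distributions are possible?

By stars and bars, unrestricted non-negative solutions to x_1+…+x_3 = 8 number C(8+2,2) = 45.
Subtract solutions that violate a single cap (substitute x_i' = x_i − (cap_i+1)): x_1 ≥ 6 gives C(4,2) = 6; x_2 ≥ 7 gives C(3,2) = 3; x_3 ≥ 4 gives C(6,2) = 15. Together 24.
No two caps can be exceeded simultaneously, so the pair terms are all 0.
By inclusion–exclusion the count is 45 − 24 + 0 = 21.

21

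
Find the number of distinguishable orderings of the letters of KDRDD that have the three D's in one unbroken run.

Treat the 3 copies of D as a single block. The multiset to arrange is then {DDD, K, R}, 3 items in all.
All 3 items are distinct, so there are (3)! = 6 arrangements.

6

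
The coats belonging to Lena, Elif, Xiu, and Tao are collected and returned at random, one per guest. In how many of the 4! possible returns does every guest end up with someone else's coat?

Count assignments avoiding every fixed point. For any j of the 4 guests fixed to their own coat, the other 4−j can be arranged in (4−j)! ways.
By inclusion–exclusion this is Σ_{j=0}^{4} (−1)^j C(4,j)·(4−j)!.
Computing: 24 − 24 + 12 − 4 + 1 = 9.

9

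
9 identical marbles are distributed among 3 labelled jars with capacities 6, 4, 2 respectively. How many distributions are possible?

9

Ignoring the caps, the number of non-negative solutions to x_1+…+x_3 = 9 is C(11,2) = 55.
Subtract solutions that violate a single cap (substitute x_i' = x_i − (cap_i+1)): x_1 ≥ 7 gives C(4,2) = 6; x_2 ≥ 5 gives C(6,2) = 15; x_3 ≥ 3 gives C(8,2) = 28. Together 49.
Add back pairs where two caps are both exceeded: 0 + 0 + 3 = 3.
By inclusion–exclusion the count is 55 − 49 + 3 = 9.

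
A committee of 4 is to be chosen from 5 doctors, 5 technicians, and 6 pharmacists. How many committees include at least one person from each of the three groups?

Total 4-person selections from all 16: C(16,4) = 1820.
Selections missing a whole group: no doctors → C(11,4) = 330; no technicians → C(11,4) = 330; no pharmacists → C(10,4) = 210.
Add back selections omitting two groups (i.e. drawn from a single group): C(5,4) + C(5,4) + C(6,4) = 25.
By inclusion–exclusion: 1820 − 870 + 25 = 975.

975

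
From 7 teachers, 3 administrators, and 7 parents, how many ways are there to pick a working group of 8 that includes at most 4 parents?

21465

Split by how many parents are chosen (0 through 4).
Sum: C(7,0)·C(10,8) + C(7,1)·C(10,7) + C(7,2)·C(10,6) + C(7,3)·C(10,5) + C(7,4)·C(10,4) = 45 + 840 + 4410 + 8820 + 7350 = 21465.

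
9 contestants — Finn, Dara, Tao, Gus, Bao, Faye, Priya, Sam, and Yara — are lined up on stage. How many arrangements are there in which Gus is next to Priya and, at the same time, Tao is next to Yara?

20160

Treat {Gus,Priya} as one block (2 orders) and {Tao,Yara} as another (2 orders).
That leaves 7 units to arrange: 2 × 2 × 7! = 4 × 5040 = 20160.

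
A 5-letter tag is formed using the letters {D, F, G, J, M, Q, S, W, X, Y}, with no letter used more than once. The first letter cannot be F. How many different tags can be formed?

The first letter has 10−1 = 9 choices (anything except F).
The remaining 4 letters are filled from the other 9 symbols without repetition: 9 × 8 × 7 × 6 = 3024.
Total: 9 × 3024 = 27216.

27216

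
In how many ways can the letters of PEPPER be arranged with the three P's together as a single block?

Treat the 3 copies of P as a single block. The multiset to arrange is then {PPP, E, E, R}, 4 items in all.
That gives (4)!/(2!) = 12 arrangements.

12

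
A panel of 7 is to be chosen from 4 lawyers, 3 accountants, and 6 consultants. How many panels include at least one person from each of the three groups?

1559

Unrestricted: C(13,7) = 1716 ways to pick any 7 of the 13.
Subtract selections that omit an entire group: no lawyers → C(9,7) = 36; no accountants → C(10,7) = 120; no consultants → C(7,7) = 1.
Add back selections omitting two groups (i.e. drawn from a single group): C(4,7) + C(3,7) + C(6,7) = 0.
By inclusion–exclusion: 1716 − 157 + 0 = 1559.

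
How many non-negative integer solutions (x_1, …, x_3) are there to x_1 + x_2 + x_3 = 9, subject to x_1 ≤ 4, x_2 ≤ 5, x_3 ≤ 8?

Ignoring the caps, the number of non-negative solutions to x_1+…+x_3 = 9 is C(11,2) = 55.
Subtract solutions that violate a single cap (substitute x_i' = x_i − (cap_i+1)): x_1 ≥ 5 gives C(6,2) = 15; x_2 ≥ 6 gives C(5,2) = 10; x_3 ≥ 9 gives C(2,2) = 1. Together 26.
No two caps can be exceeded simultaneously, so the pair terms are all 0.
By inclusion–exclusion the count is 55 − 26 + 0 = 29.

29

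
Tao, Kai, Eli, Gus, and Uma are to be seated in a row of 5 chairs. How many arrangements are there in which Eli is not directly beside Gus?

Of the 5! = 120 arrangements, those with Eli and Gus adjacent number 2 × 4! = 48 (treat the pair as a block with 2 internal orders).
So 120 − 48 = 72 arrangements keep them apart.

72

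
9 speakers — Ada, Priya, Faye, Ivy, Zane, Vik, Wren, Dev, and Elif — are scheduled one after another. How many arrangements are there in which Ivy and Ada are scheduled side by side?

80640

Glue Ivy and Ada into one block (2 internal orders), leaving 8 units to arrange in a row.
So the count is 2·(8)! = 80640.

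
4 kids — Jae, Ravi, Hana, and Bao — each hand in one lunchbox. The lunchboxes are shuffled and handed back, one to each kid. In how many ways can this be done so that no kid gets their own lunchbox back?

9

This is the derangement count D_4: permutations of 4 items with no fixed point.
By inclusion–exclusion this is Σ_{j=0}^{4} (−1)^j C(4,j)·(4−j)!.
Computing: 24 − 24 + 12 − 4 + 1 = 9.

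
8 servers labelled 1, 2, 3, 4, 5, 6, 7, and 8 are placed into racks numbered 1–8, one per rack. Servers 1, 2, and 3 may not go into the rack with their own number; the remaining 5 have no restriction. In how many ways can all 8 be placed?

27240

Let Aᵢ (for i ∈ {1, 2, 3}) be the placements that put server i in its forbidden rack. Any j of these fix j positions, leaving (8−j)! ways to fill the rest, and there are C(3,j) ways to pick which j.
By inclusion–exclusion, the number of valid placements is Σ_{j=0}^{3} (−1)^j C(3,j)·(8−j)!.
Computing: 40320 − 15120 + 2160 − 120 = 27240.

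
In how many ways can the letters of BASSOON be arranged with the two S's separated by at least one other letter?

There are 7!/(2!·2!) = 1260 arrangements of BASSOON in total.
If the two S's are adjacent, glue them into one block, leaving 6 items to arrange: (6)!/(2!) = 360 ways.
Subtracting, 1260 − 360 = 900 arrangements keep the S's apart.

900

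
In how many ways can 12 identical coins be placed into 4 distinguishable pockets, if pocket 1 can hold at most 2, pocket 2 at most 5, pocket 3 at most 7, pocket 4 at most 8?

121

By stars and bars, unrestricted non-negative solutions to x_1+…+x_4 = 12 number C(12+3,3) = 455.
Subtract solutions that violate a single cap (substitute x_i' = x_i − (cap_i+1)): x_1 ≥ 3 gives C(12,3) = 220; x_2 ≥ 6 gives C(9,3) = 84; x_3 ≥ 8 gives C(7,3) = 35; x_4 ≥ 9 gives C(6,3) = 20. Together 359.
Add back pairs where two caps are both exceeded: 20 + 4 + 1 + 0 + 0 + 0 = 25.
By inclusion–exclusion the count is 455 − 359 + 25 = 121.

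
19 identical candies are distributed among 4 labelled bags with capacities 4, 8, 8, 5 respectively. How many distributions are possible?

Without the upper bounds there are C(22,3) = 1540 ways to split 19 among 4 bags.
Subtract solutions that violate a single cap (substitute x_i' = x_i − (cap_i+1)): x_1 ≥ 5 gives C(17,3) = 680; x_2 ≥ 9 gives C(13,3) = 286; x_3 ≥ 9 gives C(13,3) = 286; x_4 ≥ 6 gives C(16,3) = 560. Together 1812.
Add back pairs where two caps are both exceeded: 56 + 56 + 165 + 4 + 35 + 35 = 351.
By inclusion–exclusion the count is 1540 − 1812 + 351 = 79.

79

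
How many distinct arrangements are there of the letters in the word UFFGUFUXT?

10080

UFFGUFUXT has 9 letters with F appearing 3 times and U appearing 3 times.
So there are 9! / (3!·3!) = 10080 distinguishable arrangements.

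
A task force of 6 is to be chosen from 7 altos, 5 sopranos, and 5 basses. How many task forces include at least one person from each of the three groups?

10325

Unrestricted: C(17,6) = 12376 ways to pick any 6 of the 17.
Subtract selections that omit an entire group: no altos → C(10,6) = 210; no sopranos → C(12,6) = 924; no basses → C(12,6) = 924.
Add back selections omitting two groups (i.e. drawn from a single group): C(7,6) + C(5,6) + C(5,6) = 7.
By inclusion–exclusion: 12376 − 2058 + 7 = 10325.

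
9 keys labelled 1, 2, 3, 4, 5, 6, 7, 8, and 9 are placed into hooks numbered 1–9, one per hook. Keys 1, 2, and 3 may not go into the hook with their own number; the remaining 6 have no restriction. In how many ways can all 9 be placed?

256320

Let Aᵢ (for i ∈ {1, 2, 3}) be the placements that put key i in its forbidden hook. Any j of these fix j positions, leaving (9−j)! ways to fill the rest, and there are C(3,j) ways to pick which j.
By inclusion–exclusion, the number of valid placements is Σ_{j=0}^{3} (−1)^j C(3,j)·(9−j)!.
Computing: 362880 − 120960 + 15120 − 720 = 256320.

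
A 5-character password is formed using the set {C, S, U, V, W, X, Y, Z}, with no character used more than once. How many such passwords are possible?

With no repetition, fill the 5 characters in order: 8 choices, then 7, down to 4.
That product is 8 × 7 × 6 × 5 × 4 = 6720.

6720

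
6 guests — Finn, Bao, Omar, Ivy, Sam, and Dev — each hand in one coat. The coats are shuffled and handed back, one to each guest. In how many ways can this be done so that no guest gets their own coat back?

Count assignments avoiding every fixed point. For any j of the 6 guests fixed to their own coat, the other 6−j can be arranged in (6−j)! ways.
By inclusion–exclusion this is Σ_{j=0}^{6} (−1)^j C(6,j)·(6−j)!.
Computing: 720 − 720 + 360 − 120 + 30 − 6 + 1 = 265.

265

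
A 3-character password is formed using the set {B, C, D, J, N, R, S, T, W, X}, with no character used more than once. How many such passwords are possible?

With no repetition, fill the 3 characters in order: 10 choices, then 9, down to 8.
That product is 10 × 9 × 8 = 720.

720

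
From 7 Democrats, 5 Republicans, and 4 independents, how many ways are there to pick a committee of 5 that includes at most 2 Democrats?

2772

Split by how many Democrats are chosen (0 through 2).
Sum: C(7,0)·C(9,5) + C(7,1)·C(9,4) + C(7,2)·C(9,3) = 126 + 882 + 1764 = 2772.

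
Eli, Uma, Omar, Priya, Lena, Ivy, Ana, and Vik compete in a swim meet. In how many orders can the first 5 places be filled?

There are 8 choices for 1st place, 7 for 2nd, and so on down to 4 for position 5.
That gives 8 × 7 × 6 × 5 × 4 = 6720.

6720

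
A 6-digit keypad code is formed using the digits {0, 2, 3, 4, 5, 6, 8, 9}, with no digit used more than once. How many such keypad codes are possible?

With no repetition, fill the 6 digits in order: 8 choices, then 7, down to 3.
That product is 8 × 7 × 6 × 5 × 4 × 3 = 20160.

20160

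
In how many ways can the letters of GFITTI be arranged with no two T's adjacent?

There are 6!/(2!·2!) = 180 arrangements of GFITTI in total.
Arrangements with the T's together: treat TT as one letter, giving (5)!/(2!) = 60.
Hence 180 − 60 = 120.

120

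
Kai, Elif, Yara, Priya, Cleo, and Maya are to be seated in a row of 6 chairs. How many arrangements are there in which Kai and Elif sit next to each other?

Place the 4 others and the Kai-Elif pair as 5 objects in a line; the pair has 2 internal arrangements.
That gives 2 × 5! = 2 × 120 = 240.

240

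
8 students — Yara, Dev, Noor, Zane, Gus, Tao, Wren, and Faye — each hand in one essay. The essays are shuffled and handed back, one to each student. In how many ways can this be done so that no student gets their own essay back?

14833

This is the derangement count D_8: permutations of 8 items with no fixed point.
By inclusion–exclusion this is Σ_{j=0}^{8} (−1)^j C(8,j)·(8−j)!.
Computing: 40320 − 40320 + 20160 − 6720 + 1680 − 336 + 56 − 8 + 1 = 14833.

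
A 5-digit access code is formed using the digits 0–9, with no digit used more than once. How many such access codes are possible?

With no repetition, fill the 5 digits in order: 10 choices, then 9, down to 6.
That product is 10 × 9 × 8 × 7 × 6 = 30240.

30240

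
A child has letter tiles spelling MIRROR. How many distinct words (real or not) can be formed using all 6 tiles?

Letter multiplicities in MIRROR: I×1, M×1, O×1, R×3.
So there are 6! / (3!) = 120 distinguishable arrangements.

120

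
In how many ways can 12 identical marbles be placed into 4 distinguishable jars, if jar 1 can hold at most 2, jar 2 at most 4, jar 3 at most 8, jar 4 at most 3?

41

By stars and bars, unrestricted non-negative solutions to x_1+…+x_4 = 12 number C(12+3,3) = 455.
Subtract solutions that violate a single cap (substitute x_i' = x_i − (cap_i+1)): x_1 ≥ 3 gives C(12,3) = 220; x_2 ≥ 5 gives C(10,3) = 120; x_3 ≥ 9 gives C(6,3) = 20; x_4 ≥ 4 gives C(11,3) = 165. Together 525.
Add back pairs where two caps are both exceeded: 35 + 1 + 56 + 0 + 20 + 0 = 112.
Subtract triples: 0 + 1 + 0 + 0 = 1.
By inclusion–exclusion the count is 455 − 525 + 112 − 1 = 41.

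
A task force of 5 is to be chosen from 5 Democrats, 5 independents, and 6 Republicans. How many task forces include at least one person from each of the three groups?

With no constraint there are C(16,5) = 4368 possible selections.
Subtract selections that omit an entire group: no Democrats → C(11,5) = 462; no independents → C(11,5) = 462; no Republicans → C(10,5) = 252.
Add back selections omitting two groups (i.e. drawn from a single group): C(5,5) + C(5,5) + C(6,5) = 8.
By inclusion–exclusion: 4368 − 1176 + 8 = 3200.

3200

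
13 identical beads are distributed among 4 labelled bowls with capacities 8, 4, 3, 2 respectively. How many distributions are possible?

30

Without the upper bounds there are C(16,3) = 560 ways to split 13 among 4 bowls.
Subtract solutions that violate a single cap (substitute x_i' = x_i − (cap_i+1)): x_1 ≥ 9 gives C(7,3) = 35; x_2 ≥ 5 gives C(11,3) = 165; x_3 ≥ 4 gives C(12,3) = 220; x_4 ≥ 3 gives C(13,3) = 286. Together 706.
Add back pairs where two caps are both exceeded: 0 + 1 + 4 + 35 + 56 + 84 = 180.
Subtract triples: 0 + 0 + 0 + 4 = 4.
By inclusion–exclusion the count is 560 − 706 + 180 − 4 = 30.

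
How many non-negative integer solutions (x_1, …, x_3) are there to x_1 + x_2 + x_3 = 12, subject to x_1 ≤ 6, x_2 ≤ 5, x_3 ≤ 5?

By stars and bars, unrestricted non-negative solutions to x_1+…+x_3 = 12 number C(12+2,2) = 91.
Subtract solutions that violate a single cap (substitute x_i' = x_i − (cap_i+1)): x_1 ≥ 7 gives C(7,2) = 21; x_2 ≥ 6 gives C(8,2) = 28; x_3 ≥ 6 gives C(8,2) = 28. Together 77.
Add back pairs where two caps are both exceeded: 0 + 0 + 1 = 1.
By inclusion–exclusion the count is 91 − 77 + 1 = 15.

15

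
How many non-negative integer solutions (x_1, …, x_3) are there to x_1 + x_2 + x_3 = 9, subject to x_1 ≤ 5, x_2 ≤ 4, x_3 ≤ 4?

15

Ignoring the caps, the number of non-negative solutions to x_1+…+x_3 = 9 is C(11,2) = 55.
Subtract solutions that violate a single cap (substitute x_i' = x_i − (cap_i+1)): x_1 ≥ 6 gives C(5,2) = 10; x_2 ≥ 5 gives C(6,2) = 15; x_3 ≥ 5 gives C(6,2) = 15. Together 40.
No two caps can be exceeded simultaneously, so the pair terms are all 0.
By inclusion–exclusion the count is 55 − 40 + 0 = 15.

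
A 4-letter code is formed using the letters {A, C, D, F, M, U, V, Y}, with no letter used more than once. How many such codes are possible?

1680

With no repetition, fill the 4 letters in order: 8 choices, then 7, down to 5.
That product is 8 × 7 × 6 × 5 = 1680.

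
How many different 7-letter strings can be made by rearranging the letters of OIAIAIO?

The 7 letters of OIAIAIO have repeats: A appearing twice, I appearing 3 times, and O appearing twice.
The number of distinct arrangements is 7!/(3!·2!·2!) = 5040/24 = 210.

210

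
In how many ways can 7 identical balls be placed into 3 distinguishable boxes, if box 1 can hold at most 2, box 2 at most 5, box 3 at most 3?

9

Ignoring the caps, the number of non-negative solutions to x_1+…+x_3 = 7 is C(9,2) = 36.
Subtract solutions that violate a single cap (substitute x_i' = x_i − (cap_i+1)): x_1 ≥ 3 gives C(6,2) = 15; x_2 ≥ 6 gives C(3,2) = 3; x_3 ≥ 4 gives C(5,2) = 10. Together 28.
Add back pairs where two caps are both exceeded: 0 + 1 + 0 = 1.
By inclusion–exclusion the count is 36 − 28 + 1 = 9.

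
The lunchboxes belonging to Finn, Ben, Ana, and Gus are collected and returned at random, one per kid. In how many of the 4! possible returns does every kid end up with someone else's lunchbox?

9

This is the derangement count D_4: permutations of 4 items with no fixed point.
By inclusion–exclusion this is Σ_{j=0}^{4} (−1)^j C(4,j)·(4−j)!.
Computing: 24 − 24 + 12 − 4 + 1 = 9.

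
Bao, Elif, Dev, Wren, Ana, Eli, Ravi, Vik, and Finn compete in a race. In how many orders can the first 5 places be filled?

15120

There are 9 choices for 1st place, 8 for 2nd, and so on down to 5 for position 5.
That gives 9 × 8 × 7 × 6 × 5 = 15120.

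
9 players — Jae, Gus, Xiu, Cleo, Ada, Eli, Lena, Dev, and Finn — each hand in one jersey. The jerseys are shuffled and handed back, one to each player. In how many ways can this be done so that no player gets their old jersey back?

Let Aᵢ be the assignments in which player i gets their old jersey. We want the size of the complement of A₁∪…∪A_9.
By inclusion–exclusion this is Σ_{j=0}^{9} (−1)^j C(9,j)·(9−j)!.
Computing: 362880 − 362880 + 181440 − 60480 + 15120 − 3024 + 504 − 72 + 9 − 1 = 133496.

133496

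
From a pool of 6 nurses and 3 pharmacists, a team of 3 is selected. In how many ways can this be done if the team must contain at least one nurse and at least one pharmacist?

63

With no constraint there are C(9,3) = 84 possible selections.
Selections missing a whole group: no nurses → C(3,3) = 1; no pharmacists → C(6,3) = 20.
Both groups omitted at once is impossible, so 84 − 21 = 63.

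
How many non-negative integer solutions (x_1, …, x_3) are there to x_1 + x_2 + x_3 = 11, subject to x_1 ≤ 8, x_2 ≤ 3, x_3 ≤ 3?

By stars and bars, unrestricted non-negative solutions to x_1+…+x_3 = 11 number C(11+2,2) = 78.
Subtract solutions that violate a single cap (substitute x_i' = x_i − (cap_i+1)): x_1 ≥ 9 gives C(4,2) = 6; x_2 ≥ 4 gives C(9,2) = 36; x_3 ≥ 4 gives C(9,2) = 36. Together 78.
Add back pairs where two caps are both exceeded: 0 + 0 + 10 = 10.
By inclusion–exclusion the count is 78 − 78 + 10 = 10.

10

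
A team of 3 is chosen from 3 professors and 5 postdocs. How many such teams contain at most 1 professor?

40

Split by how many professors are chosen (0 through 1).
Sum: C(3,0)·C(5,3) + C(3,1)·C(5,2) = 10 + 30 = 40.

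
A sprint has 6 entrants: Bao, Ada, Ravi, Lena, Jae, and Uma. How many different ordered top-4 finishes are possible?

This is an ordered selection of 4 from 6: P(6,4).
That gives 6 × 5 × 4 × 3 = 360.

360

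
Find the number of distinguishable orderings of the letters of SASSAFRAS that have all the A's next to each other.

210

Treat the 3 copies of A as a single block. The multiset to arrange is then {AAA, F, R, S, S, S, S}, 7 items in all.
That gives (7)!/(4!) = 210 arrangements.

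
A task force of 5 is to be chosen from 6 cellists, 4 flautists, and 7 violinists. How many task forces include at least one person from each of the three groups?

4214

Total 5-person selections from all 17: C(17,5) = 6188.
Subtract selections that omit an entire group: no cellists → C(11,5) = 462; no flautists → C(13,5) = 1287; no violinists → C(10,5) = 252.
Add back selections omitting two groups (i.e. drawn from a single group): C(6,5) + C(4,5) + C(7,5) = 27.
By inclusion–exclusion: 6188 − 2001 + 27 = 4214.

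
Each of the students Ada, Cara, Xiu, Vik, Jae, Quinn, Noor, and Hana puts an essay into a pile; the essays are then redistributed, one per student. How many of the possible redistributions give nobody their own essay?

Let Aᵢ be the assignments in which student i gets their own essay. We want the size of the complement of A₁∪…∪A_8.
By inclusion–exclusion this is Σ_{j=0}^{8} (−1)^j C(8,j)·(8−j)!.
Computing: 40320 − 40320 + 20160 − 6720 + 1680 − 336 + 56 − 8 + 1 = 14833.

14833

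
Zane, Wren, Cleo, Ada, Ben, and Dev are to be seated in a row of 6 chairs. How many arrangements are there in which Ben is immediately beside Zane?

Place the 4 others and the Ben-Zane pair as 5 objects in a line; the pair has 2 internal arrangements.
So the count is 2·(5)! = 240.

240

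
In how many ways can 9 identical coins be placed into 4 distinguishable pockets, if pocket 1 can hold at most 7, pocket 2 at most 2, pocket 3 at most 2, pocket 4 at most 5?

By stars and bars, unrestricted non-negative solutions to x_1+…+x_4 = 9 number C(9+3,3) = 220.
Subtract solutions that violate a single cap (substitute x_i' = x_i − (cap_i+1)): x_1 ≥ 8 gives C(4,3) = 4; x_2 ≥ 3 gives C(9,3) = 84; x_3 ≥ 3 gives C(9,3) = 84; x_4 ≥ 6 gives C(6,3) = 20. Together 192.
Add back pairs where two caps are both exceeded: 0 + 0 + 0 + 20 + 1 + 1 = 22.
By inclusion–exclusion the count is 220 − 192 + 22 = 50.

50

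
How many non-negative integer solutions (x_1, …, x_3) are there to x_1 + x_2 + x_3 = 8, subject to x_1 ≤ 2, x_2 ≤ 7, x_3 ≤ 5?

17

By stars and bars, unrestricted non-negative solutions to x_1+…+x_3 = 8 number C(8+2,2) = 45.
Subtract solutions that violate a single cap (substitute x_i' = x_i − (cap_i+1)): x_1 ≥ 3 gives C(7,2) = 21; x_2 ≥ 8 gives C(2,2) = 1; x_3 ≥ 6 gives C(4,2) = 6. Together 28.
No two caps can be exceeded simultaneously, so the pair terms are all 0.
By inclusion–exclusion the count is 45 − 28 + 0 = 17.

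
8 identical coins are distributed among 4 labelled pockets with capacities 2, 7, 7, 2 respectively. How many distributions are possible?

61

Without the upper bounds there are C(11,3) = 165 ways to split 8 among 4 pockets.
Subtract solutions that violate a single cap (substitute x_i' = x_i − (cap_i+1)): x_1 ≥ 3 gives C(8,3) = 56; x_2 ≥ 8 gives C(3,3) = 1; x_3 ≥ 8 gives C(3,3) = 1; x_4 ≥ 3 gives C(8,3) = 56. Together 114.
Add back pairs where two caps are both exceeded: 0 + 0 + 10 + 0 + 0 + 0 = 10.
By inclusion–exclusion the count is 165 − 114 + 10 = 61.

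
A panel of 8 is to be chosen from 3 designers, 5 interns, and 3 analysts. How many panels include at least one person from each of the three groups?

Unrestricted: C(11,8) = 165 ways to pick any 8 of the 11.
Selections missing a whole group: no designers → C(8,8) = 1; no interns → C(6,8) = 0; no analysts → C(8,8) = 1.
Add back selections omitting two groups (i.e. drawn from a single group): C(3,8) + C(5,8) + C(3,8) = 0.
By inclusion–exclusion: 165 − 2 + 0 = 163.

163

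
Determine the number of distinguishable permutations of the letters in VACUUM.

The 6 letters of VACUUM have repeats: U appearing twice.
Dividing 6! = 720 by 2! = 2 for the repeated letters gives 360.

360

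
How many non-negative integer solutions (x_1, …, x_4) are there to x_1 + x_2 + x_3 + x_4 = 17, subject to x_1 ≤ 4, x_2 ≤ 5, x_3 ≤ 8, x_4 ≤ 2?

Ignoring the caps, the number of non-negative solutions to x_1+…+x_4 = 17 is C(20,3) = 1140.
Subtract solutions that violate a single cap (substitute x_i' = x_i − (cap_i+1)): x_1 ≥ 5 gives C(15,3) = 455; x_2 ≥ 6 gives C(14,3) = 364; x_3 ≥ 9 gives C(11,3) = 165; x_4 ≥ 3 gives C(17,3) = 680. Together 1664.
Add back pairs where two caps are both exceeded: 84 + 20 + 220 + 10 + 165 + 56 = 555.
Subtract triples: 0 + 20 + 1 + 0 = 21.
By inclusion–exclusion the count is 1140 − 1664 + 555 − 21 = 10.

10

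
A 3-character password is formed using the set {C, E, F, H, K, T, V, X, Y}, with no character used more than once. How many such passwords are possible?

Choose and order 3 of the 9 symbols: the first character has 9 options, the next 8, then 7.
9 × 8 × 7 = 504.

504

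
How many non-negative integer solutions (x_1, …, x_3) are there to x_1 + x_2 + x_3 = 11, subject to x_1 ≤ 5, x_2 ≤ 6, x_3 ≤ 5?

Without the upper bounds there are C(13,2) = 78 ways to split 11 among 3 variables.
Subtract solutions that violate a single cap (substitute x_i' = x_i − (cap_i+1)): x_1 ≥ 6 gives C(7,2) = 21; x_2 ≥ 7 gives C(6,2) = 15; x_3 ≥ 6 gives C(7,2) = 21. Together 57.
No two caps can be exceeded simultaneously, so the pair terms are all 0.
By inclusion–exclusion the count is 78 − 57 + 0 = 21.

21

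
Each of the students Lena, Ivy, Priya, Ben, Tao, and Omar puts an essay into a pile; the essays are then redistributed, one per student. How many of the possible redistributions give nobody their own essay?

Let Aᵢ be the assignments in which student i gets their own essay. We want the size of the complement of A₁∪…∪A_6.
By inclusion–exclusion this is Σ_{j=0}^{6} (−1)^j C(6,j)·(6−j)!.
Computing: 720 − 720 + 360 − 120 + 30 − 6 + 1 = 265.

265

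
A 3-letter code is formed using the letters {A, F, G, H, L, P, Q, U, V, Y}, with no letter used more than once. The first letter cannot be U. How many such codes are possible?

The first letter has 10−1 = 9 choices (anything except U).
The remaining 2 letters are filled from the other 9 symbols without repetition: 9 × 8 = 72.
Total: 9 × 72 = 648.

648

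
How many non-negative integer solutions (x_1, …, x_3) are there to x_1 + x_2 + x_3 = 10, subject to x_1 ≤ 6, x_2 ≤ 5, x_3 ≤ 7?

35

By stars and bars, unrestricted non-negative solutions to x_1+…+x_3 = 10 number C(10+2,2) = 66.
Subtract solutions that violate a single cap (substitute x_i' = x_i − (cap_i+1)): x_1 ≥ 7 gives C(5,2) = 10; x_2 ≥ 6 gives C(6,2) = 15; x_3 ≥ 8 gives C(4,2) = 6. Together 31.
No two caps can be exceeded simultaneously, so the pair terms are all 0.
By inclusion–exclusion the count is 66 − 31 + 0 = 35.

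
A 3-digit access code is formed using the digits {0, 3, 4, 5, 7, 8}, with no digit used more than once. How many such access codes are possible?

Choose and order 3 of the 6 symbols: the first digit has 6 options, the next 5, then 4.
That product is 6 × 5 × 4 = 120.

120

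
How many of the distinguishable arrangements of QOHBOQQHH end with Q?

With the last slot taken by Q, it remains to arrange the other 8 letters (OHBOQQHH).
Those 8 letters have H appearing 3 times, O appearing twice, and Q appearing twice, giving (8)!/(3!·2!·2!) = 1680.

1680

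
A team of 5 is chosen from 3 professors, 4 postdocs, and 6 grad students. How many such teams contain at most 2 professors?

Split by how many professors are chosen (0 through 2).
Sum: C(3,0)·C(10,5) + C(3,1)·C(10,4) + C(3,2)·C(10,3) = 252 + 630 + 360 = 1242.

1242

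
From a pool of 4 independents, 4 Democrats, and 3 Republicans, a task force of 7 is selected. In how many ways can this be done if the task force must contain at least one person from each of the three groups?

Unrestricted: C(11,7) = 330 ways to pick any 7 of the 11.
Subtract selections that omit an entire group: no independents → C(7,7) = 1; no Democrats → C(7,7) = 1; no Republicans → C(8,7) = 8.
Add back selections omitting two groups (i.e. drawn from a single group): C(4,7) + C(4,7) + C(3,7) = 0.
By inclusion–exclusion: 330 − 10 + 0 = 320.

320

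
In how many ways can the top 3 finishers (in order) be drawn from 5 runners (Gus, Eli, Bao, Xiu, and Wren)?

60

This is an ordered selection of 3 from 5: P(5,3).
That gives 5 × 4 × 3 = 60.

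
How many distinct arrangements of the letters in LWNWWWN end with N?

30

Fix N in the last position and arrange the remaining 6 letters.
Those 6 letters have W appearing 4 times, giving (6)!/(4!) = 30.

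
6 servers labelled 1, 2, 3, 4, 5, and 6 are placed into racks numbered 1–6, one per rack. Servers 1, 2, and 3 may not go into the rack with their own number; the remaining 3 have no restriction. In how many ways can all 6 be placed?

Let Aᵢ (for i ∈ {1, 2, 3}) be the placements that put server i in its forbidden rack. Any j of these fix j positions, leaving (6−j)! ways to fill the rest, and there are C(3,j) ways to pick which j.
By inclusion–exclusion, the number of valid placements is Σ_{j=0}^{3} (−1)^j C(3,j)·(6−j)!.
Computing: 720 − 360 + 72 − 6 = 426.

426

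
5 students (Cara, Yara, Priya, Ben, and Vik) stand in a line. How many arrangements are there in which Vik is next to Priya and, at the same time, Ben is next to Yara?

Treat {Vik,Priya} as one block (2 orders) and {Ben,Yara} as another (2 orders).
That leaves 3 units to arrange: 2 × 2 × 3! = 4 × 6 = 24.

24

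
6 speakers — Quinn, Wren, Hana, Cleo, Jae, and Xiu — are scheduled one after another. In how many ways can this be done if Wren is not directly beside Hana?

There are 6! = 720 arrangements in all. If Wren and Hana are adjacent, merging them into one block gives 2·(5)! = 240 arrangements.
So 720 − 240 = 480 arrangements keep them apart.

480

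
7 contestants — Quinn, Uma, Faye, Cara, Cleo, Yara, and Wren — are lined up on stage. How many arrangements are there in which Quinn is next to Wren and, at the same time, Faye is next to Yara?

480

Treat {Quinn,Wren} as one block (2 orders) and {Faye,Yara} as another (2 orders).
That leaves 5 units to arrange: 2 × 2 × 5! = 4 × 120 = 480.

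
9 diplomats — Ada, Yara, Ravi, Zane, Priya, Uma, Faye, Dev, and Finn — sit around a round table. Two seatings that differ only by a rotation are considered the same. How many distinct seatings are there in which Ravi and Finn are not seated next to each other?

30240

All circular seatings of 9 people number (8)! = 40320.
Those with Ravi next to Finn: fuse the pair into one unit and seat 8 units around a circle — 2·(7)! = 10080.
Subtracting, 40320 − 10080 = 30240.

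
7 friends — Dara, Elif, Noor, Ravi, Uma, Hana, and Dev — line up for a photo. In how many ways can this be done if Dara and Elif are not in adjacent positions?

3600

There are 7! = 5040 arrangements in all. If Dara and Elif are adjacent, merging them into one block gives 2·(6)! = 1440 arrangements.
So 5040 − 1440 = 3600 arrangements keep them apart.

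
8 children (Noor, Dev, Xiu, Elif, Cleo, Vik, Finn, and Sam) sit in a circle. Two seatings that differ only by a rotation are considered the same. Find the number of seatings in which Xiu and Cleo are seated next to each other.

Glue Xiu and Cleo into a block (2 internal orders). Seating 7 units around a circle gives (6)! arrangements.
So 2 × (6)! = 2 × 720 = 1440.

1440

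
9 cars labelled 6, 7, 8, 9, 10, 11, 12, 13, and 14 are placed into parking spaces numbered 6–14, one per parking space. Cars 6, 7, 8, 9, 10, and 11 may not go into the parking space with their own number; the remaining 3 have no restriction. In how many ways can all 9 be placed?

Let Aᵢ (for 6 ≤ i ≤ 11) be the placements that put car i in its forbidden parking space. Any j of these fix j positions, leaving (9−j)! ways to fill the rest, and there are C(6,j) ways to pick which j.
By inclusion–exclusion, the number of valid placements is Σ_{j=0}^{6} (−1)^j C(6,j)·(9−j)!.
Computing: 362880 − 241920 + 75600 − 14400 + 1800 − 144 + 6 = 183822.

183822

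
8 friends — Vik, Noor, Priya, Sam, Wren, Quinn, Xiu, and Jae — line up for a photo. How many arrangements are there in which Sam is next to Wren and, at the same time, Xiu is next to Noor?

Treat {Sam,Wren} as one block (2 orders) and {Xiu,Noor} as another (2 orders).
That leaves 6 units to arrange: 2 × 2 × 6! = 4 × 720 = 2880.

2880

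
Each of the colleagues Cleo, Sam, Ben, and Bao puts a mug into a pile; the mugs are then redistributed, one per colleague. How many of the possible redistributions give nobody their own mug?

Count assignments avoiding every fixed point. For any j of the 4 colleagues fixed to their own mug, the other 4−j can be arranged in (4−j)! ways.
By inclusion–exclusion this is Σ_{j=0}^{4} (−1)^j C(4,j)·(4−j)!.
Computing: 24 − 24 + 12 − 4 + 1 = 9.

9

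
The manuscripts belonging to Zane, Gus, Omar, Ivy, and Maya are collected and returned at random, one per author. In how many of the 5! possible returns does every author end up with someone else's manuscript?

Count assignments avoiding every fixed point. For any j of the 5 authors fixed to their own manuscript, the other 5−j can be arranged in (5−j)! ways.
By inclusion–exclusion this is Σ_{j=0}^{5} (−1)^j C(5,j)·(5−j)!.
Computing: 120 − 120 + 60 − 20 + 5 − 1 = 44.

44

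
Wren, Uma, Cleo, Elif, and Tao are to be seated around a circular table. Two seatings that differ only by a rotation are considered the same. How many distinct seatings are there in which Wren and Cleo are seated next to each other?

Treat {Wren, Cleo} as one unit (2 internal orders) and seat the resulting 4 units around the table: (3)! circular arrangements.
So 2 × (3)! = 2 × 6 = 12.

12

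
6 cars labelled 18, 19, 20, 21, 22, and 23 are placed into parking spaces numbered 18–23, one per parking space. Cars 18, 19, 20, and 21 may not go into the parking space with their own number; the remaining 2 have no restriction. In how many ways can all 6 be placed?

Let Aᵢ (for 18 ≤ i ≤ 21) be the placements that put car i in its forbidden parking space. Any j of these fix j positions, leaving (6−j)! ways to fill the rest, and there are C(4,j) ways to pick which j.
By inclusion–exclusion, the number of valid placements is Σ_{j=0}^{4} (−1)^j C(4,j)·(6−j)!.
Computing: 720 − 480 + 144 − 24 + 2 = 362.

362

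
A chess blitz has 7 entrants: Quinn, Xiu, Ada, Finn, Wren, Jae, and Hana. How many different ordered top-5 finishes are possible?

This is an ordered selection of 5 from 7: P(7,5).
That gives 7 × 6 × 5 × 4 × 3 = 2520.

2520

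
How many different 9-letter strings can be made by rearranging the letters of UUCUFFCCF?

UUCUFFCCF has 9 letters with C appearing 3 times, F appearing 3 times, and U appearing 3 times.
Dividing 9! = 362880 by 3!·3!·3! = 216 for the repeated letters gives 1680.

1680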